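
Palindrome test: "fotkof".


Word: "fotkof"
Reversed: "foktof"
Forward == Backward? fotkof != foktof
Palindrome = No


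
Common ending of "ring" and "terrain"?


Word 1: "ring"
Word 2: "terrain"
Comparing from end:
  Pos -1: 'g' != 'n' (stop)
LCS = "" (length 0)


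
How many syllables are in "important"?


Word: "important"
Syllable breakdown: im | por | tant
Counting: 3 parts
= 3 syllables


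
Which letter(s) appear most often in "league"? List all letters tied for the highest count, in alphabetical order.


Word: "league"
Letter counts:
  'a': 1
  'e': 2
  'g': 1
  'l': 1
  'u': 1
Maximum count = 2
Most frequent = 'e' (2 times each)


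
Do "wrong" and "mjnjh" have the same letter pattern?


Pattern of "wrong": [0, 1, 2, 3, 4]
Pattern of "mjnjh": [0, 1, 2, 1, 3]
Patterns do not match
Same pattern = No


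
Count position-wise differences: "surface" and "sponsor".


Comparing character by character (same length = 7):
  Pos 0: 's' vs 's' =
  Pos 1: 'u' vs 'p' !=
  Pos 2: 'r' vs 'o' !=
  Pos 3: 'f' vs 'n' !=
  Pos 4: 'a' vs 's' !=
  Pos 5: 'c' vs 'o' !=
  Pos 6: 'e' vs 'r' !=
Hamming distance = 6


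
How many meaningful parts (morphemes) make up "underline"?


Word: "underline"
Morphemes: under- | line
Each morpheme carries meaning
= 2 morphemes


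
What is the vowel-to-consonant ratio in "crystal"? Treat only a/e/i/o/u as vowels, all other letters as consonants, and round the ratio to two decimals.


Word: "crystal"
Vowels (a,e,i,o,u): 1
Consonants: 6
Ratio = 1/6
= 0.17


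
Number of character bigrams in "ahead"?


Word: "ahead" (length 5)
Number of 2-grams = length - 2 + 1 = 5 - 2 + 1
= 4


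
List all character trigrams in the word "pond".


Word: "pond" (length 4)
Number of trigrams = 4 - 3 + 1 = 2
  Position 0: "pon"
  Position 1: "ond"
Trigrams = "pon", "ond"


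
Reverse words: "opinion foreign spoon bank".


Original: "opinion foreign spoon bank"
Words (1..n): opinion | foreign | spoon | bank
Reversed (n..1): bank | spoon | foreign | opinion
Result = "bank spoon foreign opinion"


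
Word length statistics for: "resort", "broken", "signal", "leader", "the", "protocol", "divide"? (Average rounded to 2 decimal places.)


Lengths: "resort"=6, "broken"=6, "signal"=6, "leader"=6, "the"=3, "protocol"=8, "divide"=6
Sum = 41, Count = 7
Average = 41/7 = 5.86
= avg=5.86, min=3, max=8


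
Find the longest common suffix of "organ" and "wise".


Word 1: "organ"
Word 2: "wise"
Comparing from end:
  Pos -1: 'n' != 'e' (stop)
LCS = "" (length 0)


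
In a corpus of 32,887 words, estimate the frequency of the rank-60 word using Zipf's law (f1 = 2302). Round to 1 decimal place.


Zipf's law: f(r) = f(1) / r
f(1) = 2302
f(60) = 2302 / 60
= 38.4 occurrences


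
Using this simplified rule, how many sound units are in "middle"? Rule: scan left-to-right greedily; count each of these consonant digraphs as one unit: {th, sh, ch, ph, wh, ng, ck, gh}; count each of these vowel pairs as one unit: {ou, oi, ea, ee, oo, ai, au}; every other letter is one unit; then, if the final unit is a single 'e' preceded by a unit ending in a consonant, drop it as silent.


Word: "middle" (6 letters)
Left-to-right scan:
  1. 'm' (letter)
  2. 'i' (letter)
  3. 'd' (letter)
  4. 'd' (letter)
  5. 'l' (letter)
  6. 'e' (letter)
Units from scan: 6
Final unit is 'e' after a consonant -> drop as silent (-1)
Sound units = 5 units


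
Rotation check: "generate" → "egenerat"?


Word: "generate", Candidate: "egenerat"
Method: check if candidate is substring of word+word
"generategenerate" contains "egenerat"? Yes
Is rotation = Yes


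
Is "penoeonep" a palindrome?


Word: "penoeonep"
Reversed: "penoeonep"
Forward == Backward? penoeonep == penoeonep
Palindrome = Yes


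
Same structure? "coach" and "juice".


Pattern of "coach": [0, 1, 2, 0, 3]
Pattern of "juice": [0, 1, 2, 3, 4]
Patterns do not match
Same pattern = No


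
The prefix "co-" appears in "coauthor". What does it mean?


Prefix: co-
As in: coauthor -> co- + author
Meaning = together


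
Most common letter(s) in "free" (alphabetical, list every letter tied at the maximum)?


Word: "free"
Letter counts:
  'e': 2
  'f': 1
  'r': 1
Maximum count = 2
Most frequent = 'e' (2 times each)


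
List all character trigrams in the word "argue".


Word: "argue" (length 5)
Number of trigrams = 5 - 3 + 1 = 3
  Position 0: "arg"
  Position 1: "rgu"
  Position 2: "gue"
Trigrams = "arg", "rgu", "gue"


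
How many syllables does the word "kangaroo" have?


Word: "kangaroo"
Syllable breakdown: kan · ga · roo
Counting: 3 parts
= 3 syllables


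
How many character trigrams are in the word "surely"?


Word: "surely" (length 6)
Number of 3-grams = length - 3 + 1 = 6 - 3 + 1
= 4


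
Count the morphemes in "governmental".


Word: "governmental"
Morphemes: govern + -ment + -al
Each morpheme carries meaning
= 3 morphemes


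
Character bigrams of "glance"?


Word: "glance" (length 6)
Number of bigrams = 6 - 2 + 1 = 5
  Position 0: "gl"
  Position 1: "la"
  Position 2: "an"
  Position 3: "nc"
  Position 4: "ce"
Bigrams = "gl", "la", "an", "nc", "ce"


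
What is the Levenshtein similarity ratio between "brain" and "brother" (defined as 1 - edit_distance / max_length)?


Word 1: "brain" (length 5)
Word 2: "brother" (length 7)
One optimal edit sequence:
  1. keep 'b'
  2. keep 'r'
  3. insert 'o'  (+1)
  4. insert 't'  (+1)
  5. substitute 'a' -> 'h'  (+1)
  6. substitute 'i' -> 'e'  (+1)
  7. substitute 'n' -> 'r'  (+1)
Edit distance = 5
Max length = max(5, 7) = 7
Similarity = 1 - 5/7
= 0.2857


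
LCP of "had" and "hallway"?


Word 1: "had"
Word 2: "hallway"
Comparing from start:
  Pos 0: 'h' == 'h'
  Pos 1: 'a' == 'a'
  Pos 2: 'd' != 'l' (stop)
LCP = "ha" (length 2)


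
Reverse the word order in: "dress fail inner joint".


Original: "dress fail inner joint"
Words (1..n): dress | fail | inner | joint
Reversed (n..1): joint | inner | fail | dress
Result = "joint inner fail dress"


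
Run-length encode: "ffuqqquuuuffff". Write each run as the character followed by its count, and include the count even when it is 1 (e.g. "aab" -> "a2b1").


String: "ffuqqquuuuffff"
Scanning for consecutive runs:
  'f' x 2
  'u' x 1
  'q' x 3
  'u' x 4
  'f' x 4
RLE = "f2u1q3u4f4"


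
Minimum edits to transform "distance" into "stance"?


Word 1: "distance" (length 8)
Word 2: "stance" (length 6)
One optimal edit sequence (insert/delete/substitute each cost 1):
  1. delete 'd'  (+1)
  2. delete 'i'  (+1)
  3. keep 's'
  4. keep 't'
  5. keep 'a'
  6. keep 'n'
  7. keep 'c'
  8. keep 'e'
Total edit operations: 2
Edit distance = 2


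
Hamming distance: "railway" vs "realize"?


Comparing character by character (same length = 7):
  Pos 0: 'r' vs 'r' =
  Pos 1: 'a' vs 'e' !=
  Pos 2: 'i' vs 'a' !=
  Pos 3: 'l' vs 'l' =
  Pos 4: 'w' vs 'i' !=
  Pos 5: 'a' vs 'z' !=
  Pos 6: 'y' vs 'e' !=
Hamming distance = 5


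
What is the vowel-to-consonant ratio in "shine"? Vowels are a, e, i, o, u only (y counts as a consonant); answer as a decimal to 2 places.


Word: "shine"
Vowels (a,e,i,o,u): 2
Consonants: 3
Ratio = 2/3
= 0.67


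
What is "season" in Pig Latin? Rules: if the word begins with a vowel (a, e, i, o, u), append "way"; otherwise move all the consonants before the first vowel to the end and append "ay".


Word: "season"
Starts with consonant(s) → move to end, add 'ay'
Consonant cluster: "s"
Pig Latin = "easonsay"


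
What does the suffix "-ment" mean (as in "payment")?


Suffix: -ment
As in: payment -> pay + -ment
Meaning = result of action


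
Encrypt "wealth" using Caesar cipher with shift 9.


Word: "wealth"
Shift: 9
Each letter → (letter + shift) mod 26:
  'w' (22) + 9 = 5 → 'f'
  'e' (4) + 9 = 13 → 'n'
  'a' (0) + 9 = 9 → 'j'
  'l' (11) + 9 = 20 → 'u'
  't' (19) + 9 = 2 → 'c'
  'h' (7) + 9 = 16 → 'q'
Result = "fnjucq"


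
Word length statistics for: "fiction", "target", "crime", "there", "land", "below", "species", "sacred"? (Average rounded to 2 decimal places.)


Lengths: "fiction"=7, "target"=6, "crime"=5, "there"=5, "land"=4, "below"=5, "species"=7, "sacred"=6
Sum = 45, Count = 8
Average = 45/8 = 5.63
= avg=5.63, min=4, max=7


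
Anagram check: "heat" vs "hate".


Word 1: "heat" → sorted: aeht
Word 2: "hate" → sorted: aeht
Same letters? aeht == aeht
Anagram = Yes


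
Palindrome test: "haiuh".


Word: "haiuh"
Reversed: "huiah"
Forward == Backward? haiuh != huiah
Palindrome = No


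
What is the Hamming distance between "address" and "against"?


Comparing character by character (same length = 7):
  Pos 0: 'a' vs 'a' =
  Pos 1: 'd' vs 'g' !=
  Pos 2: 'd' vs 'a' !=
  Pos 3: 'r' vs 'i' !=
  Pos 4: 'e' vs 'n' !=
  Pos 5: 's' vs 's' =
  Pos 6: 's' vs 't' !=
Hamming distance = 5


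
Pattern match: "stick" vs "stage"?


Pattern of "stick": [0, 1, 2, 3, 4]
Pattern of "stage": [0, 1, 2, 3, 4]
Patterns match
Same pattern = Yes


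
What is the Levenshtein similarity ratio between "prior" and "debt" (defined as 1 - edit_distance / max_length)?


Word 1: "prior" (length 5)
Word 2: "debt" (length 4)
One optimal edit sequence:
  1. delete 'p'  (+1)
  2. substitute 'r' -> 'd'  (+1)
  3. substitute 'i' -> 'e'  (+1)
  4. substitute 'o' -> 'b'  (+1)
  5. substitute 'r' -> 't'  (+1)
Edit distance = 5
Max length = max(5, 4) = 5
Similarity = 1 - 5/5
= 0.0000


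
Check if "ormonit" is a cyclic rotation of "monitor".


Word: "monitor", Candidate: "ormonit"
Method: check if candidate is substring of word+word
"monitormonitor" contains "ormonit"? Yes
Is rotation = Yes


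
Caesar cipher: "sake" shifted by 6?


Word: "sake"
Shift: 6
Each letter → (letter + shift) mod 26:
  's' (18) + 6 = 24 → 'y'
  'a' (0) + 6 = 6 → 'g'
  'k' (10) + 6 = 16 → 'q'
  'e' (4) + 6 = 10 → 'k'
Result = "ygqk"


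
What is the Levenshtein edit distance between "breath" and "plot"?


Word 1: "breath" (length 6)
Word 2: "plot" (length 4)
One optimal edit sequence (insert/delete/substitute each cost 1):
  1. delete 'b'  (+1)
  2. substitute 'r' -> 'p'  (+1)
  3. substitute 'e' -> 'l'  (+1)
  4. substitute 'a' -> 'o'  (+1)
  5. keep 't'
  6. delete 'h'  (+1)
Total edit operations: 5
Edit distance = 5


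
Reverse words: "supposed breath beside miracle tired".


Original: "supposed breath beside miracle tired"
Words (1..n): supposed | breath | beside | miracle | tired
Reversed (n..1): tired | miracle | beside | breath | supposed
Result = "tired miracle beside breath supposed"


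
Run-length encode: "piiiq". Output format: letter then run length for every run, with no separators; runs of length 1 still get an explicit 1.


String: "piiiq"
Scanning for consecutive runs:
  'p' x 1
  'i' x 3
  'q' x 1
RLE = "p1i3q1"


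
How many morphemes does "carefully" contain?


Word: "carefully"
Morphemes: care / -ful / -ly
Each morpheme carries meaning
= 3 morphemes


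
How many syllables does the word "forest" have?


Word: "forest"
Syllable breakdown: for · est
Counting: 2 parts
= 2 syllables


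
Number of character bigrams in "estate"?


Word: "estate" (length 6)
Number of 2-grams = length - 2 + 1 = 6 - 2 + 1
= 5


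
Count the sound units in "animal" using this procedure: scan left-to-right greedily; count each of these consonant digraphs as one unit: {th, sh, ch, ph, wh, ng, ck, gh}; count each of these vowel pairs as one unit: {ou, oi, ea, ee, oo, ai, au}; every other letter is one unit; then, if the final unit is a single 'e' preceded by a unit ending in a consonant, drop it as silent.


Word: "animal" (6 letters)
Left-to-right scan:
  1. 'a' (letter)
  2. 'n' (letter)
  3. 'i' (letter)
  4. 'm' (letter)
  5. 'a' (letter)
  6. 'l' (letter)
Units from scan: 6
Sound units = 6 units


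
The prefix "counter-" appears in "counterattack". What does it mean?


Prefix: counter-
Example: counterattack = counter- + attack
Meaning = against / opposite


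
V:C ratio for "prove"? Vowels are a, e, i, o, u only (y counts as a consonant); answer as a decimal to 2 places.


Word: "prove"
Vowels (a,e,i,o,u): 2
Consonants: 3
Ratio = 2/3
= 0.67


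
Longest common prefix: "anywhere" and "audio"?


Word 1: "anywhere"
Word 2: "audio"
Comparing from start:
  Pos 0: 'a' == 'a'
  Pos 1: 'n' != 'u' (stop)
LCP = "a" (length 1)


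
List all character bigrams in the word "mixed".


Word: "mixed" (length 5)
Number of bigrams = 5 - 2 + 1 = 4
  Position 0: "mi"
  Position 1: "ix"
  Position 2: "xe"
  Position 3: "ed"
Bigrams = "mi", "ix", "xe", "ed"


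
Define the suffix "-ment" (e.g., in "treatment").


Suffix: -ment
As in: treatment -> treat + -ment
Meaning = result of action


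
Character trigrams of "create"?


Word: "create" (length 6)
Number of trigrams = 6 - 3 + 1 = 4
  Position 0: "cre"
  Position 1: "rea"
  Position 2: "eat"
  Position 3: "ate"
Trigrams = "cre", "rea", "eat", "ate"


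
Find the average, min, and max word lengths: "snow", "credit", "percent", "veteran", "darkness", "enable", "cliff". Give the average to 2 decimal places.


Lengths: "snow"=4, "credit"=6, "percent"=7, "veteran"=7, "darkness"=8, "enable"=6, "cliff"=5
Sum = 43, Count = 7
Average = 43/7 = 6.14
= avg=6.14, min=4, max=8


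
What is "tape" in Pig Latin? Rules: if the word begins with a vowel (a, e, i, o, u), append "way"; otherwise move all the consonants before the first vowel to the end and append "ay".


Word: "tape"
Starts with consonant(s) → move to end, add 'ay'
Consonant cluster: "t"
Pig Latin = "apetay"


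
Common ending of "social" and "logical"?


Word 1: "social"
Word 2: "logical"
Comparing from end:
  Pos -1: 'l' == 'l'
  Pos -2: 'a' == 'a'
  Pos -3: 'i' != 'c' (stop)
LCS = "al" (length 2)


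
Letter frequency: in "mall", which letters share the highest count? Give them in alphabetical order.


Word: "mall"
Letter counts:
  'a': 1
  'l': 2
  'm': 1
Maximum count = 2
Most frequent = 'l' (2 times each)


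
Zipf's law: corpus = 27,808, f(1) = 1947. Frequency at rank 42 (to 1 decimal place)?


Zipf's law: f(r) = f(1) / r
f(1) = 1947
f(42) = 1947 / 42
= 46.4 occurrences


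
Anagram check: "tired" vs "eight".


Word 1: "tired" → sorted: deirt
Word 2: "eight" → sorted: eghit
Same letters? deirt != eghit
Anagram = No


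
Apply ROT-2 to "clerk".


Word: "clerk"
Shift: 2
Each letter → (letter + shift) mod 26:
  'c' (2) + 2 = 4 → 'e'
  'l' (11) + 2 = 13 → 'n'
  'e' (4) + 2 = 6 → 'g'
  'r' (17) + 2 = 19 → 't'
  'k' (10) + 2 = 12 → 'm'
Result = "engtm"


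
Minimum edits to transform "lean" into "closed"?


Word 1: "lean" (length 4)
Word 2: "closed" (length 6)
One optimal edit sequence (insert/delete/substitute each cost 1):
  1. insert 'c'  (+1)
  2. keep 'l'
  3. insert 'o'  (+1)
  4. substitute 'e' -> 's'  (+1)
  5. substitute 'a' -> 'e'  (+1)
  6. substitute 'n' -> 'd'  (+1)
Total edit operations: 5
Edit distance = 5


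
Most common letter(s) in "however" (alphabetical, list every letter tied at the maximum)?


Word: "however"
Letter counts:
  'e': 2
  'h': 1
  'o': 1
  'r': 1
  'v': 1
  'w': 1
Maximum count = 2
Most frequent = 'e' (2 times each)


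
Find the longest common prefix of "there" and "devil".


Word 1: "there"
Word 2: "devil"
Comparing from start:
  Pos 0: 't' != 'd' (stop)
LCP = "" (length 0)


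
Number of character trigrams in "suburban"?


Word: "suburban" (length 8)
Number of 3-grams = length - 3 + 1 = 8 - 3 + 1
= 6


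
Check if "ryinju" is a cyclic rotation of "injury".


Word: "injury", Candidate: "ryinju"
Method: check if candidate is substring of word+word
"injuryinjury" contains "ryinju"? Yes
Is rotation = Yes


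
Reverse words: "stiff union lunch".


Original: "stiff union lunch"
Words (1..n): stiff | union | lunch
Reversed (n..1): lunch | union | stiff
Result = "lunch union stiff"


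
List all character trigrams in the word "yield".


Word: "yield" (length 5)
Number of trigrams = 5 - 3 + 1 = 3
  Position 0: "yie"
  Position 1: "iel"
  Position 2: "eld"
Trigrams = "yie", "iel", "eld"


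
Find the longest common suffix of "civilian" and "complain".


Word 1: "civilian"
Word 2: "complain"
Comparing from end:
  Pos -1: 'n' == 'n'
  Pos -2: 'a' != 'i' (stop)
LCS = "n" (length 1)


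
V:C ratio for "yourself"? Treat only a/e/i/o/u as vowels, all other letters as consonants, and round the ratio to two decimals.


Word: "yourself"
Vowels (a,e,i,o,u): 3
Consonants: 5
Ratio = 3/5
= 0.60


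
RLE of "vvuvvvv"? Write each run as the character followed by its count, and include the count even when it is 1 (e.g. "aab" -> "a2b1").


String: "vvuvvvv"
Scanning for consecutive runs:
  'v' x 2
  'u' x 1
  'v' x 4
RLE = "v2u1v4"


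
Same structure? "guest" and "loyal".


Pattern of "guest": [0, 1, 2, 3, 4]
Pattern of "loyal": [0, 1, 2, 3, 0]
Patterns do not match
Same pattern = No


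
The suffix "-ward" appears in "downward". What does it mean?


Suffix: -ward
As in: downward -> down + -ward
Meaning = in the direction of


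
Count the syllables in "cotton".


Word: "cotton"
Syllable breakdown: cot / ton
Counting: 2 parts
= 2 syllables


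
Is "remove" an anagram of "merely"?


Word 1: "merely" → sorted: eelmry
Word 2: "remove" → sorted: eemorv
Same letters? eelmry != eemorv
Anagram = No


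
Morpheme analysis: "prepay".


Word: "prepay"
Morphemes: pre- + pay
Each morpheme carries meaning
= 2 morphemes


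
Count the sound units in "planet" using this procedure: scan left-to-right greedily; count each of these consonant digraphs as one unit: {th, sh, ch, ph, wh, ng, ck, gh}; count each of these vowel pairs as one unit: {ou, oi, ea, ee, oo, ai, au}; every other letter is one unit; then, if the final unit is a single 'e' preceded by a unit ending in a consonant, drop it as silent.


Word: "planet" (6 letters)
Left-to-right scan:
  [1] 'p' (letter)
  [2] 'l' (letter)
  [3] 'a' (letter)
  [4] 'n' (letter)
  [5] 'e' (letter)
  [6] 't' (letter)
Units from scan: 6
Sound units = 6 units


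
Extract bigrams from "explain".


Word: "explain" (length 7)
Number of bigrams = 7 - 2 + 1 = 6
  Position 0: "ex"
  Position 1: "xp"
  Position 2: "pl"
  Position 3: "la"
  Position 4: "ai"
  Position 5: "in"
Bigrams = "ex", "xp", "pl", "la", "ai", "in"


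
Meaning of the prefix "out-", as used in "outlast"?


Prefix: out-
As in: outlast -> out- + last
Meaning = surpass


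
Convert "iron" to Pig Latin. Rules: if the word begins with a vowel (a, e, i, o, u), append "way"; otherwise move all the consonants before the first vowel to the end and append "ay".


Word: "iron"
Starts with vowel → add 'way'
Pig Latin = "ironway"


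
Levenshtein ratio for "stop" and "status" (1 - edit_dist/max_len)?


Word 1: "stop" (length 4)
Word 2: "status" (length 6)
One optimal edit sequence:
  1. keep 's'
  2. insert 't'  (+1)
  3. insert 'a'  (+1)
  4. keep 't'
  5. substitute 'o' -> 'u'  (+1)
  6. substitute 'p' -> 's'  (+1)
Edit distance = 4
Max length = max(4, 6) = 6
Similarity = 1 - 4/6
= 0.3333


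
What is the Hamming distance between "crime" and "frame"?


Comparing character by character (same length = 5):
  Pos 0: 'c' vs 'f' !=
  Pos 1: 'r' vs 'r' =
  Pos 2: 'i' vs 'a' !=
  Pos 3: 'm' vs 'm' =
  Pos 4: 'e' vs 'e' =
Hamming distance = 2


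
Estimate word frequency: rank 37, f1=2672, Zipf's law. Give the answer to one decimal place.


Zipf's law: f(r) = f(1) / r
f(1) = 2672
f(37) = 2672 / 37
= 72.2 occurrences


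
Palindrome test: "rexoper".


Word: "rexoper"
Reversed: "repoxer"
Forward == Backward? rexoper != repoxer
Palindrome = No


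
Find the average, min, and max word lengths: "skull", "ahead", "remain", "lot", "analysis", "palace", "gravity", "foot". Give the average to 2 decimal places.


Lengths: "skull"=5, "ahead"=5, "remain"=6, "lot"=3, "analysis"=8, "palace"=6, "gravity"=7, "foot"=4
Sum = 44, Count = 8
Average = 44/8 = 5.50
= avg=5.50, min=3, max=8


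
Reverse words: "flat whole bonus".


Original: "flat whole bonus"
Words (1..n): flat | whole | bonus
Reversed (n..1): bonus | whole | flat
Result = "bonus whole flat"


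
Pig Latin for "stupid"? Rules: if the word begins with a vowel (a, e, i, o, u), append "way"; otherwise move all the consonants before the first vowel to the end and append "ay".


Word: "stupid"
Starts with consonant(s) → move to end, add 'ay'
Consonant cluster: "st"
Pig Latin = "upidstay"


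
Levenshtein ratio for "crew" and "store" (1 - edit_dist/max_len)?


Word 1: "crew" (length 4)
Word 2: "store" (length 5)
One optimal edit sequence:
  1. insert 's'  (+1)
  2. insert 't'  (+1)
  3. substitute 'c' -> 'o'  (+1)
  4. keep 'r'
  5. keep 'e'
  6. delete 'w'  (+1)
Edit distance = 4
Max length = max(4, 5) = 5
Similarity = 1 - 4/5
= 0.2000


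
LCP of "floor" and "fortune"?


Word 1: "floor"
Word 2: "fortune"
Comparing from start:
  Pos 0: 'f' == 'f'
  Pos 1: 'l' != 'o' (stop)
LCP = "f" (length 1)


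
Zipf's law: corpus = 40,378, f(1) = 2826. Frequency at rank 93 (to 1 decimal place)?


Zipf's law: f(r) = f(1) / r
f(1) = 2826
f(93) = 2826 / 93
= 30.4 occurrences


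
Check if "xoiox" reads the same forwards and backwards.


Word: "xoiox"
Reversed: "xoiox"
Forward == Backward? xoiox == xoiox
Palindrome = Yes


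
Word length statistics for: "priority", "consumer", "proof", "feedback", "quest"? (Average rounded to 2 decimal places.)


Lengths: "priority"=8, "consumer"=8, "proof"=5, "feedback"=8, "quest"=5
Sum = 34, Count = 5
Average = 34/5 = 6.80
= avg=6.80, min=5, max=8


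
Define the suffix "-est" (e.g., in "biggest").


Suffix: -est
As in: biggest -> big + -est, with a spelling change
Meaning = most


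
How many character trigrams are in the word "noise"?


Word: "noise" (length 5)
Number of 3-grams = length - 3 + 1 = 5 - 3 + 1
= 3


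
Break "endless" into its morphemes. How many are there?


Word: "endless"
Morphemes: end | -less
Each morpheme carries meaning
= 2 morphemes


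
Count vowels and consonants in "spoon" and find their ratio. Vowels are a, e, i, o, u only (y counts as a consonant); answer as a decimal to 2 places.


Word: "spoon"
Vowels (a,e,i,o,u): 2
Consonants: 3
Ratio = 2/3
= 0.67


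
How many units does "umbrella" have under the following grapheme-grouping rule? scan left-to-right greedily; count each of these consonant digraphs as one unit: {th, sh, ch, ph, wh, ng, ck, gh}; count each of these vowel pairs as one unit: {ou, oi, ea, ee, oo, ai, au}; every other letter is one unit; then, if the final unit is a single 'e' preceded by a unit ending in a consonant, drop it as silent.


Word: "umbrella" (8 letters)
Left-to-right scan:
  [1] 'u' (letter)
  [2] 'm' (letter)
  [3] 'b' (letter)
  [4] 'r' (letter)
  [5] 'e' (letter)
  [6] 'l' (letter)
  [7] 'l' (letter)
  [8] 'a' (letter)
Units from scan: 8
Sound units = 8 units


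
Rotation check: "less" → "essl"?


Word: "less", Candidate: "essl"
Method: check if candidate is substring of word+word
"lessless" contains "essl"? Yes
Is rotation = Yes


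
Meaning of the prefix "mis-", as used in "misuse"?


Prefix: mis-
Example: misuse (mis- + use)
Meaning = wrongly


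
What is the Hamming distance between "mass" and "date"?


Comparing character by character (same length = 4):
  Pos 0: 'm' vs 'd' !=
  Pos 1: 'a' vs 'a' =
  Pos 2: 's' vs 't' !=
  Pos 3: 's' vs 'e' !=
Hamming distance = 3


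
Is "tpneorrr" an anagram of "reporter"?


Word 1: "reporter" → sorted: eeoprrrt
Word 2: "tpneorrr" → sorted: enoprrrt
Same letters? eeoprrrt != enoprrrt
Anagram = No


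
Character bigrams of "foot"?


Word: "foot" (length 4)
Number of bigrams = 4 - 2 + 1 = 3
  Position 0: "fo"
  Position 1: "oo"
  Position 2: "ot"
Bigrams = "fo", "oo", "ot"


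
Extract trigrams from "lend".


Word: "lend" (length 4)
Number of trigrams = 4 - 3 + 1 = 2
  Position 0: "len"
  Position 1: "end"
Trigrams = "len", "end"


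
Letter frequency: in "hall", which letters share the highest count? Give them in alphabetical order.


Word: "hall"
Letter counts:
  'a': 1
  'h': 1
  'l': 2
Maximum count = 2
Most frequent = 'l' (2 times each)


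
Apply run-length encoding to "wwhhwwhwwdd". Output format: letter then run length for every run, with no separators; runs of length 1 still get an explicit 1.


String: "wwhhwwhwwdd"
Scanning for consecutive runs:
  'w' x 2
  'h' x 2
  'w' x 2
  'h' x 1
  'w' x 2
  'd' x 2
RLE = "w2h2w2h1w2d2"


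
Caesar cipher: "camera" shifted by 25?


Word: "camera"
Shift: 25
Each letter → (letter + shift) mod 26:
  'c' (2) + 25 = 1 → 'b'
  'a' (0) + 25 = 25 → 'z'
  'm' (12) + 25 = 11 → 'l'
  'e' (4) + 25 = 3 → 'd'
  'r' (17) + 25 = 16 → 'q'
  'a' (0) + 25 = 25 → 'z'
Result = "bzldqz"


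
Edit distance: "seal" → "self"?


Word 1: "seal" (length 4)
Word 2: "self" (length 4)
One optimal edit sequence (insert/delete/substitute each cost 1):
  1. keep 's'
  2. keep 'e'
  3. substitute 'a' -> 'l'  (+1)
  4. substitute 'l' -> 'f'  (+1)
Total edit operations: 2
Edit distance = 2


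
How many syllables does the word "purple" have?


Word: "purple"
Syllable breakdown: pur-ple
Counting: 2 parts
= 2 syllables


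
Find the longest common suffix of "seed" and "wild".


Word 1: "seed"
Word 2: "wild"
Comparing from end:
  Pos -1: 'd' == 'd'
  Pos -2: 'e' != 'l' (stop)
LCS = "d" (length 1)


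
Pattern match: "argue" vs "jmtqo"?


Pattern of "argue": [0, 1, 2, 3, 4]
Pattern of "jmtqo": [0, 1, 2, 3, 4]
Patterns match
Same pattern = Yes


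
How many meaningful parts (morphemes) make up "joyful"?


Word: "joyful"
Morphemes: joy / -ful
Each morpheme carries meaning
= 2 morphemes


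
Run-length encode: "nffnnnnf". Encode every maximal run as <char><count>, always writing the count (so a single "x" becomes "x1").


String: "nffnnnnf"
Scanning for consecutive runs:
  'n' x 1
  'f' x 2
  'n' x 4
  'f' x 1
RLE = "n1f2n4f1"


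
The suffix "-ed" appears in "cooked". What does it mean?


Suffix: -ed
Example: cooked (cook + -ed)
Meaning = past tense


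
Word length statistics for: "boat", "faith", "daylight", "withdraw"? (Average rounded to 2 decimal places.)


Lengths: "boat"=4, "faith"=5, "daylight"=8, "withdraw"=8
Sum = 25, Count = 4
Average = 25/4 = 6.25
= avg=6.25, min=4, max=8


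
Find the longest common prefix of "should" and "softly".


Word 1: "should"
Word 2: "softly"
Comparing from start:
  Pos 0: 's' == 's'
  Pos 1: 'h' != 'o' (stop)
LCP = "s" (length 1)


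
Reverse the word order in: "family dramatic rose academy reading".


Original: "family dramatic rose academy reading"
Words (1..n): family | dramatic | rose | academy | reading
Reversed (n..1): reading | academy | rose | dramatic | family
Result = "reading academy rose dramatic family"


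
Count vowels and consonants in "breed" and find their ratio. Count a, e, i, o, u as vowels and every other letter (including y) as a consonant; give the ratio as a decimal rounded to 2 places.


Word: "breed"
Vowels (a,e,i,o,u): 2
Consonants: 3
Ratio = 2/3
= 0.67


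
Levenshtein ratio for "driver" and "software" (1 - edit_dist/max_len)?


Word 1: "driver" (length 6)
Word 2: "software" (length 8)
One optimal edit sequence:
  1. insert 's'  (+1)
  2. substitute 'd' -> 'o'  (+1)
  3. substitute 'r' -> 'f'  (+1)
  4. substitute 'i' -> 't'  (+1)
  5. substitute 'v' -> 'w'  (+1)
  6. substitute 'e' -> 'a'  (+1)
  7. keep 'r'
  8. insert 'e'  (+1)
Edit distance = 7
Max length = max(6, 8) = 8
Similarity = 1 - 7/8
= 0.1250


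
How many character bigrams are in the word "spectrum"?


Word: "spectrum" (length 8)
Number of 2-grams = length - 2 + 1 = 8 - 2 + 1
= 7


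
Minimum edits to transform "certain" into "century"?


Word 1: "certain" (length 7)
Word 2: "century" (length 7)
One optimal edit sequence (insert/delete/substitute each cost 1):
  1. keep 'c'
  2. keep 'e'
  3. substitute 'r' -> 'n'  (+1)
  4. keep 't'
  5. substitute 'a' -> 'u'  (+1)
  6. substitute 'i' -> 'r'  (+1)
  7. substitute 'n' -> 'y'  (+1)
Total edit operations: 4
Edit distance = 4


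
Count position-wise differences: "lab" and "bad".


Comparing character by character (same length = 3):
  Pos 0: 'l' vs 'b' !=
  Pos 1: 'a' vs 'a' =
  Pos 2: 'b' vs 'd' !=
Hamming distance = 2


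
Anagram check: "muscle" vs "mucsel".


Word 1: "muscle" → sorted: celmsu
Word 2: "mucsel" → sorted: celmsu
Same letters? celmsu == celmsu
Anagram = Yes


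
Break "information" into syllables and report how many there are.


Word: "information"
Syllable breakdown: in · for · ma · tion
Counting: 4 parts
= 4 syllables


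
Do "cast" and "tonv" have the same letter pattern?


Pattern of "cast": [0, 1, 2, 3]
Pattern of "tonv": [0, 1, 2, 3]
Patterns match
Same pattern = Yes


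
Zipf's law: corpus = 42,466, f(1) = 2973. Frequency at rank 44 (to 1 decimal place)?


Zipf's law: f(r) = f(1) / r
f(1) = 2973
f(44) = 2973 / 44
= 67.6 occurrences


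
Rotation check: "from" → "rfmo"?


Word: "from", Candidate: "rfmo"
Method: check if candidate is substring of word+word
"fromfrom" contains "rfmo"? No
Is rotation = No


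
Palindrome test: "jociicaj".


Word: "jociicaj"
Reversed: "jaciicoj"
Forward == Backward? jociicaj != jaciicoj
Palindrome = No


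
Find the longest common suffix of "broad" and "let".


Word 1: "broad"
Word 2: "let"
Comparing from end:
  Pos -1: 'd' != 't' (stop)
LCS = "" (length 0)


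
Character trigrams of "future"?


Word: "future" (length 6)
Number of trigrams = 6 - 3 + 1 = 4
  Position 0: "fut"
  Position 1: "utu"
  Position 2: "tur"
  Position 3: "ure"
Trigrams = "fut", "utu", "tur", "ure"


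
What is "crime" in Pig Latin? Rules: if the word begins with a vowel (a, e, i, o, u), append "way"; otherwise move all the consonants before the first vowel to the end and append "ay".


Word: "crime"
Starts with consonant(s) → move to end, add 'ay'
Consonant cluster: "cr"
Pig Latin = "imecray"


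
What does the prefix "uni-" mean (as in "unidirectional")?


Prefix: uni-
Example: unidirectional (uni- + directional)
Meaning = one


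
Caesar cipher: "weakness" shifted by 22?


Word: "weakness"
Shift: 22
Each letter → (letter + shift) mod 26:
  'w' (22) + 22 = 18 → 's'
  'e' (4) + 22 = 0 → 'a'
  'a' (0) + 22 = 22 → 'w'
  'k' (10) + 22 = 6 → 'g'
  'n' (13) + 22 = 9 → 'j'
  'e' (4) + 22 = 0 → 'a'
  's' (18) + 22 = 14 → 'o'
  's' (18) + 22 = 14 → 'o'
Result = "sawgjaoo"


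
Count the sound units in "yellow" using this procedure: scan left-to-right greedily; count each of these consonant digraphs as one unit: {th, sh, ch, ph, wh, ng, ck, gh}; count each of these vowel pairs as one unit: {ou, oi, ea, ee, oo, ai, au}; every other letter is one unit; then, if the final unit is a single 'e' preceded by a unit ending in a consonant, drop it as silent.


Word: "yellow" (6 letters)
Left-to-right scan:
  [1] 'y' (letter)
  [2] 'e' (letter)
  [3] 'l' (letter)
  [4] 'l' (letter)
  [5] 'o' (letter)
  [6] 'w' (letter)
Units from scan: 6
Sound units = 6 units


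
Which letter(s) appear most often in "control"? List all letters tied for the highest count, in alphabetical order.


Word: "control"
Letter counts:
  'c': 1
  'l': 1
  'n': 1
  'o': 2
  'r': 1
  't': 1
Maximum count = 2
Most frequent = 'o' (2 times each)


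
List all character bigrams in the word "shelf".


Word: "shelf" (length 5)
Number of bigrams = 5 - 2 + 1 = 4
  Position 0: "sh"
  Position 1: "he"
  Position 2: "el"
  Position 3: "lf"
Bigrams = "sh", "he", "el", "lf"


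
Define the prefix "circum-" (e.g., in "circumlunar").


Prefix: circum-
Example: circumlunar = circum- + lunar
Meaning = around


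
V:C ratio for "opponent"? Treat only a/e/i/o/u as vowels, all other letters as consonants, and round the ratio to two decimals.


Word: "opponent"
Vowels (a,e,i,o,u): 3
Consonants: 5
Ratio = 3/5
= 0.60


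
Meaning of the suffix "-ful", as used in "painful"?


Suffix: -ful
Example: painful = pain + -ful
Meaning = full of


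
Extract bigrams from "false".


Word: "false" (length 5)
Number of bigrams = 5 - 2 + 1 = 4
  Position 0: "fa"
  Position 1: "al"
  Position 2: "ls"
  Position 3: "se"
Bigrams = "fa", "al", "ls", "se"


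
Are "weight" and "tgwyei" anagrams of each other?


Word 1: "weight" → sorted: eghitw
Word 2: "tgwyei" → sorted: egitwy
Same letters? eghitw != egitwy
Anagram = No


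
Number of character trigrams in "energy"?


Word: "energy" (length 6)
Number of 3-grams = length - 3 + 1 = 6 - 3 + 1
= 4


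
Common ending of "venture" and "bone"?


Word 1: "venture"
Word 2: "bone"
Comparing from end:
  Pos -1: 'e' == 'e'
  Pos -2: 'r' != 'n' (stop)
LCS = "e" (length 1)


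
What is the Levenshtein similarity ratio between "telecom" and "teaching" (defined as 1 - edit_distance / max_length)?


Word 1: "telecom" (length 7)
Word 2: "teaching" (length 8)
One optimal edit sequence:
  1. keep 't'
  2. keep 'e'
  3. insert 'a'  (+1)
  4. substitute 'l' -> 'c'  (+1)
  5. substitute 'e' -> 'h'  (+1)
  6. substitute 'c' -> 'i'  (+1)
  7. substitute 'o' -> 'n'  (+1)
  8. substitute 'm' -> 'g'  (+1)
Edit distance = 6
Max length = max(7, 8) = 8
Similarity = 1 - 6/8
= 0.2500


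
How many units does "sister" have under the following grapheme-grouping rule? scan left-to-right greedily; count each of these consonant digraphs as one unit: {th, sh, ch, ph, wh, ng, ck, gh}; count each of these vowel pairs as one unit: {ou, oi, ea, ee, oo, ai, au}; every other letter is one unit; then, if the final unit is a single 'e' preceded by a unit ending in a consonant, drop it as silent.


Word: "sister" (6 letters)
Left-to-right scan:
  (1) 's' (letter)
  (2) 'i' (letter)
  (3) 's' (letter)
  (4) 't' (letter)
  (5) 'e' (letter)
  (6) 'r' (letter)
Units from scan: 6
Sound units = 6 units


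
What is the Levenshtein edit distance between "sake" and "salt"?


Word 1: "sake" (length 4)
Word 2: "salt" (length 4)
One optimal edit sequence (insert/delete/substitute each cost 1):
  1. keep 's'
  2. keep 'a'
  3. substitute 'k' -> 'l'  (+1)
  4. substitute 'e' -> 't'  (+1)
Total edit operations: 2
Edit distance = 2


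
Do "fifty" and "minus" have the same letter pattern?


Pattern of "fifty": [0, 1, 0, 2, 3]
Pattern of "minus": [0, 1, 2, 3, 4]
Patterns do not match
Same pattern = No


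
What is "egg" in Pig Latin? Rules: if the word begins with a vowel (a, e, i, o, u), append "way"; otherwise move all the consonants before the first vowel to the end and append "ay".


Word: "egg"
Starts with vowel → add 'way'
Pig Latin = "eggway"


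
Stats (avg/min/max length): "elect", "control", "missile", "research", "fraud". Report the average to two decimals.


Lengths: "elect"=5, "control"=7, "missile"=7, "research"=8, "fraud"=5
Sum = 32, Count = 5
Average = 32/5 = 6.40
= avg=6.40, min=5, max=8


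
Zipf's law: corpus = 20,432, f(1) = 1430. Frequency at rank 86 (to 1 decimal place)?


Zipf's law: f(r) = f(1) / r
f(1) = 1430
f(86) = 1430 / 86
= 16.6 occurrences


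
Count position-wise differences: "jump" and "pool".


Comparing character by character (same length = 4):
  Pos 0: 'j' vs 'p' !=
  Pos 1: 'u' vs 'o' !=
  Pos 2: 'm' vs 'o' !=
  Pos 3: 'p' vs 'l' !=
Hamming distance = 4


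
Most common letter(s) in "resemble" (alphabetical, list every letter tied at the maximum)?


Word: "resemble"
Letter counts:
  'b': 1
  'e': 3
  'l': 1
  'm': 1
  'r': 1
  's': 1
Maximum count = 3
Most frequent = 'e' (3 times each)


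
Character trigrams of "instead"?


Word: "instead" (length 7)
Number of trigrams = 7 - 3 + 1 = 5
  Position 0: "ins"
  Position 1: "nst"
  Position 2: "ste"
  Position 3: "tea"
  Position 4: "ead"
Trigrams = "ins", "nst", "ste", "tea", "ead"


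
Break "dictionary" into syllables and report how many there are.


Word: "dictionary"
Syllable breakdown: dic / tion / ar / y
Counting: 4 parts
= 4 syllables


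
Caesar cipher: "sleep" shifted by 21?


Word: "sleep"
Shift: 21
Each letter → (letter + shift) mod 26:
  's' (18) + 21 = 13 → 'n'
  'l' (11) + 21 = 6 → 'g'
  'e' (4) + 21 = 25 → 'z'
  'e' (4) + 21 = 25 → 'z'
  'p' (15) + 21 = 10 → 'k'
Result = "ngzzk"


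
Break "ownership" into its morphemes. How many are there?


Word: "ownership"
Morphemes: own | -er | -ship
Each morpheme carries meaning
= 3 morphemes


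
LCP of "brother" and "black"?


Word 1: "brother"
Word 2: "black"
Comparing from start:
  Pos 0: 'b' == 'b'
  Pos 1: 'r' != 'l' (stop)
LCP = "b" (length 1)


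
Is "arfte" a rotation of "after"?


Word: "after", Candidate: "arfte"
Method: check if candidate is substring of word+word
"afterafter" contains "arfte"? No
Is rotation = No


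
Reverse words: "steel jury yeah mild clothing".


Original: "steel jury yeah mild clothing"
Words (1..n): steel | jury | yeah | mild | clothing
Reversed (n..1): clothing | mild | yeah | jury | steel
Result = "clothing mild yeah jury steel"


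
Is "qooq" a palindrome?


Word: "qooq"
Reversed: "qooq"
Forward == Backward? qooq == qooq
Palindrome = Yes


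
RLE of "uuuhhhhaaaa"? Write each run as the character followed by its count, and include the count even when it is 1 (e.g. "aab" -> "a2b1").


String: "uuuhhhhaaaa"
Scanning for consecutive runs:
  'u' x 3
  'h' x 4
  'a' x 4
RLE = "u3h4a4"


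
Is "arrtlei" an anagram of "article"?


Word 1: "article" → sorted: aceilrt
Word 2: "arrtlei" → sorted: aeilrrt
Same letters? aceilrt != aeilrrt
Anagram = No


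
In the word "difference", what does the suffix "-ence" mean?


Suffix: -ence
Example: difference = differ + -ence
Meaning = state of


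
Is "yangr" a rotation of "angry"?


Word: "angry", Candidate: "yangr"
Method: check if candidate is substring of word+word
"angryangry" contains "yangr"? Yes
Is rotation = Yes


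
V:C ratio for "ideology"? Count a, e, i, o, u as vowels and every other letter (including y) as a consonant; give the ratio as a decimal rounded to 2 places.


Word: "ideology"
Vowels (a,e,i,o,u): 4
Consonants: 4
Ratio = 4/4
= 1.00


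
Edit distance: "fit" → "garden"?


Word 1: "fit" (length 3)
Word 2: "garden" (length 6)
One optimal edit sequence (insert/delete/substitute each cost 1):
  1. insert 'g'  (+1)
  2. insert 'a'  (+1)
  3. insert 'r'  (+1)
  4. substitute 'f' -> 'd'  (+1)
  5. substitute 'i' -> 'e'  (+1)
  6. substitute 't' -> 'n'  (+1)
Total edit operations: 6
Edit distance = 6


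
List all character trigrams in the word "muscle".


Word: "muscle" (length 6)
Number of trigrams = 6 - 3 + 1 = 4
  Position 0: "mus"
  Position 1: "usc"
  Position 2: "scl"
  Position 3: "cle"
Trigrams = "mus", "usc", "scl", "cle"


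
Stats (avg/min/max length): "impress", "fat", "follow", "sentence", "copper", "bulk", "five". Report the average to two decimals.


Lengths: "impress"=7, "fat"=3, "follow"=6, "sentence"=8, "copper"=6, "bulk"=4, "five"=4
Sum = 38, Count = 7
Average = 38/7 = 5.43
= avg=5.43, min=3, max=8


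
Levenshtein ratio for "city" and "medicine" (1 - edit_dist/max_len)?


Word 1: "city" (length 4)
Word 2: "medicine" (length 8)
One optimal edit sequence:
  1. insert 'm'  (+1)
  2. insert 'e'  (+1)
  3. insert 'd'  (+1)
  4. insert 'i'  (+1)
  5. keep 'c'
  6. keep 'i'
  7. substitute 't' -> 'n'  (+1)
  8. substitute 'y' -> 'e'  (+1)
Edit distance = 6
Max length = max(4, 8) = 8
Similarity = 1 - 6/8
= 0.2500


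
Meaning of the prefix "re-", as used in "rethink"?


Prefix: re-
Example: rethink (re- + think)
Meaning = again
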